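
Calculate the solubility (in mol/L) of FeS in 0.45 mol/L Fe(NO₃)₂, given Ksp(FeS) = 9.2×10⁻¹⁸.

FeS(s) ⇌ Fe²⁺(aq) + S²⁻(aq)
Let s be the solubility of FeS here. The common ion gives [Fe²⁺] ≈ 0.45 mol/L, and [S²⁻] = s.
Ksp = [Fe²⁺][S²⁻] = (0.45)s
s = 9.2×10⁻¹⁸ / (0.45) = 2.0×10⁻¹⁷
s = 2.0×10⁻¹⁷ mol/L

2.0×10⁻¹⁷ M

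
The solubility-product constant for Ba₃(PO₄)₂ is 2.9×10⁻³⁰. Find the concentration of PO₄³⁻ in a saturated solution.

9.7×10⁻⁷ M

Ba₃(PO₄)₂(s) ⇌ 3 Ba²⁺(aq) + 2 PO₄³⁻(aq)
Let s be the molar solubility. Then [Ba²⁺] = 3s and [PO₄³⁻] = 2s.
Ksp = [Ba²⁺]^3[PO₄³⁻]^2 = (3s)^3 · (2s)^2 = 108s^5 = 2.9×10⁻³⁰
s = 4.9×10⁻⁷ mol L⁻¹
[PO₄³⁻] = 2s = 9.7×10⁻⁷ mol L⁻¹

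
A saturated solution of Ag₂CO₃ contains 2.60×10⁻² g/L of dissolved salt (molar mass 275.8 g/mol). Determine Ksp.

s = (2.60×10⁻² g L⁻¹)/(275.8 g mol⁻¹) = 9.4271×10⁻⁵ M
Ag₂CO₃(s) ⇌ 2 Ag⁺(aq) + CO₃²⁻(aq)
If s mol/L of Ag₂CO₃ dissolves, [Ag⁺] = 2s and [CO₃²⁻] = s.
Ksp = [Ag⁺]^2[CO₃²⁻] = (2s)^2 · s = 4s^3
Ksp = 4 × (9.4271×10⁻⁵)^3 = 3.35×10⁻¹²

Ksp = 3.35×10⁻¹²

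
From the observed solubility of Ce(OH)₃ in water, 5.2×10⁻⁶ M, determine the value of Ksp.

Ksp = 2.0×10⁻²⁰

Ce(OH)₃(s) ⇌ Ce³⁺(aq) + 3 OH⁻(aq)
Call the molar solubility s, so that [Ce³⁺] = s and [OH⁻] = 3s.
Ksp = [Ce³⁺][OH⁻]^3 = s · (3s)^3 = 27s^4
Ksp = 27 × (5.2×10⁻⁶)^4 = 2.0×10⁻²⁰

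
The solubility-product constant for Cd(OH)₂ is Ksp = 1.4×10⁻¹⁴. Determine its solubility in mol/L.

Cd(OH)₂(s) ⇌ Cd²⁺(aq) + 2 OH⁻(aq)
Let s be the molar solubility. Then [Cd²⁺] = s and [OH⁻] = 2s.
Ksp = [Cd²⁺][OH⁻]^2 = s · (2s)^2 = 4s^3
4s^3 = 1.4×10⁻¹⁴  ⇒  s^3 = 3.5×10⁻¹⁵
Taking the 3rd root, s = 1.5×10⁻⁵ M.

1.5×10⁻⁵ M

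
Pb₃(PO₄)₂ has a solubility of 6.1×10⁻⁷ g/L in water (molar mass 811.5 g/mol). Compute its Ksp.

Convert to molarity: s = 6.1×10⁻⁷ / 811.5 = 7.517×10⁻¹⁰ mol/L
Pb₃(PO₄)₂(s) ⇌ 3 Pb²⁺(aq) + 2 PO₄³⁻(aq)
For each mole of Pb₃(PO₄)₂ that dissolves per liter, [Pb²⁺] = 3s and [PO₄³⁻] = 2s; let s denote this solubility.
Ksp = [Pb²⁺]^3[PO₄³⁻]^2 = (3s)^3 · (2s)^2 = 108s^5
Ksp = 108 × (7.517×10⁻¹⁰)^5 = 2.6×10⁻⁴⁴

Ksp = 2.6×10⁻⁴⁴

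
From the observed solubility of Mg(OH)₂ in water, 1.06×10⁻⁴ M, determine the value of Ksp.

Ksp = 4.76×10⁻¹²

Mg(OH)₂(s) ⇌ Mg²⁺(aq) + 2 OH⁻(aq)
If s mol/L of Mg(OH)₂ dissolves, [Mg²⁺] = s and [OH⁻] = 2s.
Ksp = [Mg²⁺][OH⁻]^2 = s · (2s)^2 = 4s^3
Ksp = 4 × (1.06×10⁻⁴)^3 = 4.76×10⁻¹²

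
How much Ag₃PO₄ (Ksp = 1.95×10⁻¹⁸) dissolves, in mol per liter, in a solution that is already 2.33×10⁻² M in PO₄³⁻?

Ag₃PO₄(s) ⇌ 3 Ag⁺(aq) + PO₄³⁻(aq)
With PO₄³⁻ already at 2.33×10⁻² M and s small, take [PO₄³⁻] ≈ 2.33×10⁻² M and [Ag⁺] = 3s.
Ksp = [Ag⁺]^3[PO₄³⁻] = (3s)^3(2.33×10⁻²)
(3s)^3 = 1.95×10⁻¹⁸ / (2.33×10⁻²) = 8.37×10⁻¹⁷
s = 1.46×10⁻⁶ M

1.46×10⁻⁶ M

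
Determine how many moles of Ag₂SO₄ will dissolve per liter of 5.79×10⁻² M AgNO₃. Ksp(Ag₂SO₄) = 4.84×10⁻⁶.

1.44×10⁻³ M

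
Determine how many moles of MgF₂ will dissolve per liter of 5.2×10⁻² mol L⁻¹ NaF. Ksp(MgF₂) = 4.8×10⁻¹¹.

1.8×10⁻⁸ M

MgF₂(s) ⇌ Mg²⁺(aq) + 2 F⁻(aq)
F⁻ is already present at 5.2×10⁻² mol L⁻¹. If s mol/L of MgF₂ dissolves, [Mg²⁺] = s while [F⁻] ≈ 5.2×10⁻² mol L⁻¹.
Ksp = [Mg²⁺][F⁻]^2 = s(5.2×10⁻²)^2
s = 4.8×10⁻¹¹ / (5.2×10⁻²)^2 = 1.8×10⁻⁸
s = 1.8×10⁻⁸ mol L⁻¹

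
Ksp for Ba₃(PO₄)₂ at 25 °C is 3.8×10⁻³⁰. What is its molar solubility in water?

Ba₃(PO₄)₂(s) ⇌ 3 Ba²⁺(aq) + 2 PO₄³⁻(aq)
For each mole of Ba₃(PO₄)₂ that dissolves per liter, [Ba²⁺] = 3s and [PO₄³⁻] = 2s; let s denote this solubility.
Ksp = [Ba²⁺]^3[PO₄³⁻]^2 = (3s)^3 · (2s)^2 = 108s^5
108s^5 = 3.8×10⁻³⁰  ⇒  s^5 = 3.5×10⁻³²
s = (3.5×10⁻³²)^(1/5) = 5.1×10⁻⁷ mol/L

5.1×10⁻⁷ M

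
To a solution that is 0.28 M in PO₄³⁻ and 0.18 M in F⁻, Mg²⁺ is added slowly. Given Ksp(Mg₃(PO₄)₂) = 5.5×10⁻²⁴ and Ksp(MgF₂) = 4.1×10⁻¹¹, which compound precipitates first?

The threshold for precipitation is Q = Ksp.
For Mg₃(PO₄)₂: [Mg²⁺] = (Ksp/[PO₄³⁻]^2)^(1/3) = 4.1×10⁻⁸ M
For MgF₂: [Mg²⁺] = (Ksp/[F⁻]^2) = 1.3×10⁻⁹ M
MgF₂ requires the lower [Mg²⁺], so it precipitates first.

MgF₂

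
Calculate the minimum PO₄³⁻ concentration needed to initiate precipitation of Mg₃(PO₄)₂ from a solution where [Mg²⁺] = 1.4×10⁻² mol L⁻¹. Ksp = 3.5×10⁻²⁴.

1.1×10⁻⁹ M

The threshold for precipitation is Q = Ksp.
Mg₃(PO₄)₂(s) ⇌ 3 Mg²⁺(aq) + 2 PO₄³⁻(aq)
Ksp = [Mg²⁺]^3[PO₄³⁻]^2 = [PO₄³⁻]^2(1.4×10⁻²)^3
[PO₄³⁻]^2 = 3.5×10⁻²⁴ / (1.4×10⁻²)^3 = 1.3×10⁻¹⁸
[PO₄³⁻] = 1.1×10⁻⁹ mol L⁻¹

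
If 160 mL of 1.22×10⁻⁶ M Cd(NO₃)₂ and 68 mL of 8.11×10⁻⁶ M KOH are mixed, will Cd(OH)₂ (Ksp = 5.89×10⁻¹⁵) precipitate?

No

The combined volume is 228 mL.
[Cd²⁺] = (1.22×10⁻⁶)(160)/228 = 8.56×10⁻⁷ M
[OH⁻] = (8.11×10⁻⁶)(68)/228 = 2.42×10⁻⁶ M
Q = [Cd²⁺][OH⁻]^2 = 5.01×10⁻¹⁸
Q = 5.01×10⁻¹⁸ < Ksp = 5.89×10⁻¹⁵, so the solution is unsaturated and no precipitate forms.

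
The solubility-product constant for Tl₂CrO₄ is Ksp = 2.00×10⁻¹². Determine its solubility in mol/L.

Tl₂CrO₄(s) ⇌ 2 Tl⁺(aq) + CrO₄²⁻(aq)
If s mol/L of Tl₂CrO₄ dissolves, [Tl⁺] = 2s and [CrO₄²⁻] = s.
Ksp = [Tl⁺]^2[CrO₄²⁻] = (2s)^2 · s = 4s^3
4s^3 = 2.00×10⁻¹²  ⇒  s^3 = 5.00×10⁻¹³
s = 7.94×10⁻⁵ mol/L

7.94×10⁻⁵ M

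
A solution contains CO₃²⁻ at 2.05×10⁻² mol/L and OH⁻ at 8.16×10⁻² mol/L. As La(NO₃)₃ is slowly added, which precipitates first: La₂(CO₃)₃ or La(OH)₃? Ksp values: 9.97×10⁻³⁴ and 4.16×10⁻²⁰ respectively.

La(OH)₃

The threshold for precipitation is Q = Ksp.
For La₂(CO₃)₃: [La³⁺] = (Ksp/[CO₃²⁻]^3)^(1/2) = 1.08×10⁻¹⁴ mol/L
For La(OH)₃: [La³⁺] = (Ksp/[OH⁻]^3) = 7.66×10⁻¹⁷ mol/L
La(OH)₃ requires the lower [La³⁺], so it precipitates first.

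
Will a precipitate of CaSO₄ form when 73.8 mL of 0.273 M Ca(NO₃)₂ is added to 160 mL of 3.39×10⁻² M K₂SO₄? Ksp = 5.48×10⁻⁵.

Total volume after mixing = 73.8 + 160 = 233.8 mL.
[Ca²⁺] = (0.273)(73.8)/233.8 = 8.62×10⁻² M
[SO₄²⁻] = (3.39×10⁻²)(160)/233.8 = 2.32×10⁻² M
Q = [Ca²⁺][SO₄²⁻] = 2.00×10⁻³
Since Q (2.00×10⁻³) exceeds Ksp (5.48×10⁻⁵), CaSO₄ will precipitate.

Yes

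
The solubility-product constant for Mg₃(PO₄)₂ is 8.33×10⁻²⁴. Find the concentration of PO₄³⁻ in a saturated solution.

Mg₃(PO₄)₂(s) ⇌ 3 Mg²⁺(aq) + 2 PO₄³⁻(aq)
If s mol/L of Mg₃(PO₄)₂ dissolves, [Mg²⁺] = 3s and [PO₄³⁻] = 2s.
Ksp = [Mg²⁺]^3[PO₄³⁻]^2 = (3s)^3 · (2s)^2 = 108s^5 = 8.33×10⁻²⁴
s = 9.49×10⁻⁶ mol L⁻¹
[PO₄³⁻] = 2s = 1.90×10⁻⁵ mol L⁻¹

1.90×10⁻⁵ M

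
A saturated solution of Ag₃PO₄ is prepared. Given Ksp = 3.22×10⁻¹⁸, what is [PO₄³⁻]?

Ag₃PO₄(s) ⇌ 3 Ag⁺(aq) + PO₄³⁻(aq)
If s mol/L of Ag₃PO₄ dissolves, [Ag⁺] = 3s and [PO₄³⁻] = s.
Ksp = [Ag⁺]^3[PO₄³⁻] = (3s)^3 · s = 27s^4 = 3.22×10⁻¹⁸
s = 1.86×10⁻⁵ mol L⁻¹
[PO₄³⁻] = s = 1.86×10⁻⁵ mol L⁻¹

1.86×10⁻⁵ M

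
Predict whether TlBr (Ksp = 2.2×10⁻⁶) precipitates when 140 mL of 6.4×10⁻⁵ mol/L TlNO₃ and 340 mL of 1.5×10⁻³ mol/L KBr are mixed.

No

Total volume after mixing = 140 + 340 = 480 mL.
[Tl⁺] = (6.4×10⁻⁵)(140)/480 = 1.9×10⁻⁵ mol/L
[Br⁻] = (1.5×10⁻³)(340)/480 = 1.1×10⁻³ mol/L
Q = [Tl⁺][Br⁻] = 2.0×10⁻⁸
Q < Ksp (2.0×10⁻⁸ vs 2.2×10⁻⁶); the solution remains unsaturated and no precipitate forms.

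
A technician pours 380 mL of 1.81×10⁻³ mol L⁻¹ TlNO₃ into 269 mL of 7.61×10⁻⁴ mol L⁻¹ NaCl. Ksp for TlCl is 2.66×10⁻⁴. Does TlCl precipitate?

Total volume after mixing = 380 + 269 = 649 mL.
[Tl⁺] = (1.81×10⁻³)(380)/649 = 1.06×10⁻³ mol L⁻¹
[Cl⁻] = (7.61×10⁻⁴)(269)/649 = 3.15×10⁻⁴ mol L⁻¹
Q = [Tl⁺][Cl⁻] = 3.34×10⁻⁷
Q < Ksp (3.34×10⁻⁷ vs 2.66×10⁻⁴); the solution remains unsaturated and no precipitate forms.

No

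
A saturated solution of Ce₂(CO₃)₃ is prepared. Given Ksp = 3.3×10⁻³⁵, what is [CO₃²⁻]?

Ce₂(CO₃)₃(s) ⇌ 2 Ce³⁺(aq) + 3 CO₃²⁻(aq)
If s mol/L of Ce₂(CO₃)₃ dissolves, [Ce³⁺] = 2s and [CO₃²⁻] = 3s.
Ksp = [Ce³⁺]^2[CO₃²⁻]^3 = (2s)^2 · (3s)^3 = 108s^5 = 3.3×10⁻³⁵
s = 5.0×10⁻⁸ mol/L
[CO₃²⁻] = 3s = 1.5×10⁻⁷ mol/L

1.5×10⁻⁷ M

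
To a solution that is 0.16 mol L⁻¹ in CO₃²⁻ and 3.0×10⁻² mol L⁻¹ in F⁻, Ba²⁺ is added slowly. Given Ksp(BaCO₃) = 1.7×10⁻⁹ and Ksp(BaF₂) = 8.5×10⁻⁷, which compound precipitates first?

BaCO₃

Precipitation of each salt begins when its ion product equals Ksp.
For BaCO₃: [Ba²⁺] = (Ksp/[CO₃²⁻]) = 1.1×10⁻⁸ mol L⁻¹
For BaF₂: [Ba²⁺] = (Ksp/[F⁻]^2) = 9.4×10⁻⁴ mol L⁻¹
The smaller threshold [Ba²⁺] is reached first, so BaCO₃ precipitates first.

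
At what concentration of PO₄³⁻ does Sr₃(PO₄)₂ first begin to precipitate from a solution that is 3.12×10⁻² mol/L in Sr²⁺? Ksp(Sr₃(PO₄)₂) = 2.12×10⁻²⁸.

2.64×10⁻¹² M

Precipitation begins when Q = Ksp.
Sr₃(PO₄)₂(s) ⇌ 3 Sr²⁺(aq) + 2 PO₄³⁻(aq)
Ksp = [Sr²⁺]^3[PO₄³⁻]^2 = [PO₄³⁻]^2(3.12×10⁻²)^3
[PO₄³⁻]^2 = 2.12×10⁻²⁸ / (3.12×10⁻²)^3 = 6.98×10⁻²⁴
[PO₄³⁻] = 2.64×10⁻¹² mol/L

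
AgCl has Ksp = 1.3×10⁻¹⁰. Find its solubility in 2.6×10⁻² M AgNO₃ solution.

5.0×10⁻⁹ M

AgCl(s) ⇌ Ag⁺(aq) + Cl⁻(aq)
The solution already contains Ag⁺ at 2.6×10⁻² M. Let s be the molar solubility of AgCl.
[Ag⁺] ≈ 2.6×10⁻² M (common ion dominates); [Cl⁻] = s.
Ksp = [Ag⁺][Cl⁻] = (2.6×10⁻²)s
s = 1.3×10⁻¹⁰ / (2.6×10⁻²) = 5.0×10⁻⁹
s = 5.0×10⁻⁹ M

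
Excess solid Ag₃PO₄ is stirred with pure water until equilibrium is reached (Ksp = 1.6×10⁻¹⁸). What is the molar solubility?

Ag₃PO₄(s) ⇌ 3 Ag⁺(aq) + PO₄³⁻(aq)
Let s be the molar solubility. Then [Ag⁺] = 3s and [PO₄³⁻] = s.
Ksp = [Ag⁺]^3[PO₄³⁻] = (3s)^3 · s = 27s^4
27s^4 = 1.6×10⁻¹⁸  ⇒  s^4 = 5.9×10⁻²⁰
s = 1.6×10⁻⁵ M

1.6×10⁻⁵ M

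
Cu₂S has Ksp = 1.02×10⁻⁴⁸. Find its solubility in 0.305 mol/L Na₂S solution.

Cu₂S(s) ⇌ 2 Cu⁺(aq) + S²⁻(aq)
With S²⁻ already at 0.305 mol/L and s small, take [S²⁻] ≈ 0.305 mol/L and [Cu⁺] = 2s.
Ksp = [Cu⁺]^2[S²⁻] = (2s)^2(0.305)
(2s)^2 = 1.02×10⁻⁴⁸ / (0.305) = 3.34×10⁻⁴⁸
s = 9.14×10⁻²⁵ mol/L

9.14×10⁻²⁵ M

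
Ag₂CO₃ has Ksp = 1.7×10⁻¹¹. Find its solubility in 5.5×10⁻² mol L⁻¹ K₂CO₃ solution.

8.8×10⁻⁶ M

Ag₂CO₃(s) ⇌ 2 Ag⁺(aq) + CO₃²⁻(aq)
With CO₃²⁻ already at 5.5×10⁻² mol L⁻¹ and s small, take [CO₃²⁻] ≈ 5.5×10⁻² mol L⁻¹ and [Ag⁺] = 2s.
Ksp = [Ag⁺]^2[CO₃²⁻] = (2s)^2(5.5×10⁻²)
(2s)^2 = 1.7×10⁻¹¹ / (5.5×10⁻²) = 3.1×10⁻¹⁰
s = 8.8×10⁻⁶ mol L⁻¹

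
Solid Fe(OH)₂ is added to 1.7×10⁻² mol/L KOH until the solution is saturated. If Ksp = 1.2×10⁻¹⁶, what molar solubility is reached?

Fe(OH)₂(s) ⇌ Fe²⁺(aq) + 2 OH⁻(aq)
Let s be the solubility of Fe(OH)₂ here. The common ion gives [OH⁻] ≈ 1.7×10⁻² mol/L, and [Fe²⁺] = s.
Ksp = [Fe²⁺][OH⁻]^2 = s(1.7×10⁻²)^2
s = 1.2×10⁻¹⁶ / (1.7×10⁻²)^2 = 4.2×10⁻¹³
s = 4.2×10⁻¹³ mol/L

4.2×10⁻¹³ M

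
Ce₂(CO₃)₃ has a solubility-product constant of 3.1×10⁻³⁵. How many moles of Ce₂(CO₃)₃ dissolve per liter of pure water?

Ce₂(CO₃)₃(s) ⇌ 2 Ce³⁺(aq) + 3 CO₃²⁻(aq)
If s mol/L of Ce₂(CO₃)₃ dissolves, [Ce³⁺] = 2s and [CO₃²⁻] = 3s.
Ksp = [Ce³⁺]^2[CO₃²⁻]^3 = (2s)^2 · (3s)^3 = 108s^5
108s^5 = 3.1×10⁻³⁵  ⇒  s^5 = 2.9×10⁻³⁷
Taking the 5th root, s = 4.9×10⁻⁸ mol L⁻¹.

4.9×10⁻⁸ M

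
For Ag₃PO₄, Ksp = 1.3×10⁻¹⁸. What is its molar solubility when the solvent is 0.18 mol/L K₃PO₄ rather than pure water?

Ag₃PO₄(s) ⇌ 3 Ag⁺(aq) + PO₄³⁻(aq)
Let s be the solubility of Ag₃PO₄ here. The common ion gives [PO₄³⁻] ≈ 0.18 mol/L, and [Ag⁺] = 3s.
Ksp = [Ag⁺]^3[PO₄³⁻] = (3s)^3(0.18)
(3s)^3 = 1.3×10⁻¹⁸ / (0.18) = 7.2×10⁻¹⁸
s = 6.4×10⁻⁷ mol/L

6.4×10⁻⁷ M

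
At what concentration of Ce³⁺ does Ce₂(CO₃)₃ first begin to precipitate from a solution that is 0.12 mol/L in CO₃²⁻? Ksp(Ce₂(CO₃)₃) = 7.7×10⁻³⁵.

2.1×10⁻¹⁶ M

The threshold for precipitation is Q = Ksp.
Ce₂(CO₃)₃(s) ⇌ 2 Ce³⁺(aq) + 3 CO₃²⁻(aq)
Ksp = [Ce³⁺]^2[CO₃²⁻]^3 = [Ce³⁺]^2(0.12)^3
[Ce³⁺]^2 = 7.7×10⁻³⁵ / (0.12)^3 = 4.5×10⁻³²
[Ce³⁺] = 2.1×10⁻¹⁶ mol/L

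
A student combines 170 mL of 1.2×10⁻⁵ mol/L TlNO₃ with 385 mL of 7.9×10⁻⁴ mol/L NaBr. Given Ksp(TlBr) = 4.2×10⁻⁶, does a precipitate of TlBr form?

No

The combined volume is 555 mL.
[Tl⁺] = (1.2×10⁻⁵)(170)/555 = 3.7×10⁻⁶ mol/L
[Br⁻] = (7.9×10⁻⁴)(385)/555 = 5.5×10⁻⁴ mol/L
Q = [Tl⁺][Br⁻] = 2.0×10⁻⁹
Since Q (2.0×10⁻⁹) is less than Ksp (4.2×10⁻⁶), no TlBr precipitates.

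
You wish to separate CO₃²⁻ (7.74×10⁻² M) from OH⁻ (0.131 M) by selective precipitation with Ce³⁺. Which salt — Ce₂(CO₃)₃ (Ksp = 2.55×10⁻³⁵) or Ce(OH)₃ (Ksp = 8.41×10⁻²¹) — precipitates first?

Precipitation begins when Q = Ksp.
For Ce₂(CO₃)₃: [Ce³⁺] = (Ksp/[CO₃²⁻]^3)^(1/2) = 2.35×10⁻¹⁶ M
For Ce(OH)₃: [Ce³⁺] = (Ksp/[OH⁻]^3) = 3.74×10⁻¹⁸ M
The smaller threshold [Ce³⁺] is reached first, so Ce(OH)₃ precipitates first.

Ce(OH)₃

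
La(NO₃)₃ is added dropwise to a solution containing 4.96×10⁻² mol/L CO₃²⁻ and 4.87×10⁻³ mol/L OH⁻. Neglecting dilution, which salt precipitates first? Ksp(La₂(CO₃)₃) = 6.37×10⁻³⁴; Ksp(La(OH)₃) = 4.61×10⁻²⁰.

Precipitation of each salt begins when its ion product equals Ksp.
For La₂(CO₃)₃: [La³⁺] = (Ksp/[CO₃²⁻]^3)^(1/2) = 2.28×10⁻¹⁵ mol/L
For La(OH)₃: [La³⁺] = (Ksp/[OH⁻]^3) = 3.99×10⁻¹³ mol/L
La₂(CO₃)₃ requires the lower [La³⁺], so it precipitates first.

La₂(CO₃)₃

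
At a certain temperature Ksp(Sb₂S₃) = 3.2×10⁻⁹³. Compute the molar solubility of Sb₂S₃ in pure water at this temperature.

Sb₂S₃(s) ⇌ 2 Sb³⁺(aq) + 3 S²⁻(aq)
Let s be the molar solubility. Then [Sb³⁺] = 2s and [S²⁻] = 3s.
Ksp = [Sb³⁺]^2[S²⁻]^3 = (2s)^2 · (3s)^3 = 108s^5
108s^5 = 3.2×10⁻⁹³  ⇒  s^5 = 3.0×10⁻⁹⁵
s = 1.2×10⁻¹⁹ mol L⁻¹

1.2×10⁻¹⁹ M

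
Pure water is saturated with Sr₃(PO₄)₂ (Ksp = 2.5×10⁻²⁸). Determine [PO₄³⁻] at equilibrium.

Sr₃(PO₄)₂(s) ⇌ 3 Sr²⁺(aq) + 2 PO₄³⁻(aq)
Let s be the molar solubility. Then [Sr²⁺] = 3s and [PO₄³⁻] = 2s.
Ksp = [Sr²⁺]^3[PO₄³⁻]^2 = (3s)^3 · (2s)^2 = 108s^5 = 2.5×10⁻²⁸
s = 1.2×10⁻⁶ mol L⁻¹
[PO₄³⁻] = 2s = 2.4×10⁻⁶ mol L⁻¹

2.4×10⁻⁶ M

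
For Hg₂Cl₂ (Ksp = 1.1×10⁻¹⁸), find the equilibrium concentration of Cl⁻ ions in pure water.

1.3×10⁻⁶ M

Hg₂Cl₂(s) ⇌ Hg₂²⁺(aq) + 2 Cl⁻(aq)
With molar solubility s: [Hg₂²⁺] = s, [Cl⁻] = 2s.
Ksp = [Hg₂²⁺][Cl⁻]^2 = s · (2s)^2 = 4s^3 = 1.1×10⁻¹⁸
s = 6.5×10⁻⁷ mol L⁻¹
[Cl⁻] = 2s = 1.3×10⁻⁶ mol L⁻¹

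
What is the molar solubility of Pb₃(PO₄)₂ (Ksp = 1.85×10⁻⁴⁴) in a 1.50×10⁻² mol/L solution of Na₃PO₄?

1.45×10⁻¹⁴ M

Pb₃(PO₄)₂(s) ⇌ 3 Pb²⁺(aq) + 2 PO₄³⁻(aq)
Let s be the solubility of Pb₃(PO₄)₂ here. The common ion gives [PO₄³⁻] ≈ 1.50×10⁻² mol/L, and [Pb²⁺] = 3s.
Ksp = [Pb²⁺]^3[PO₄³⁻]^2 = (3s)^3(1.50×10⁻²)^2
(3s)^3 = 1.85×10⁻⁴⁴ / (1.50×10⁻²)^2 = 8.22×10⁻⁴¹
s = 1.45×10⁻¹⁴ mol/L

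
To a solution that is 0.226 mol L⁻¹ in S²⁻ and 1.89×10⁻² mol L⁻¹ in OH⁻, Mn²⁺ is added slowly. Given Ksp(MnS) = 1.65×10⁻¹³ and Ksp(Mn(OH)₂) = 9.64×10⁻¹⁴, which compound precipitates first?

Precipitation begins when Q = Ksp.
For MnS: [Mn²⁺] = (Ksp/[S²⁻]) = 7.30×10⁻¹³ mol L⁻¹
For Mn(OH)₂: [Mn²⁺] = (Ksp/[OH⁻]^2) = 2.70×10⁻¹⁰ mol L⁻¹
Since MnS needs less Mn²⁺ to reach saturation, it precipitates first.

MnS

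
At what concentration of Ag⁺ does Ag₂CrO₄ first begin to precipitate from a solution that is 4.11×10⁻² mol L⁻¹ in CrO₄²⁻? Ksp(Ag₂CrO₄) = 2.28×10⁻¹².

7.45×10⁻⁶ M

Each salt precipitates once Q = Ksp for that salt.
Ag₂CrO₄(s) ⇌ 2 Ag⁺(aq) + CrO₄²⁻(aq)
Ksp = [Ag⁺]^2[CrO₄²⁻] = [Ag⁺]^2(4.11×10⁻²)
[Ag⁺]^2 = 2.28×10⁻¹² / (4.11×10⁻²) = 5.55×10⁻¹¹
[Ag⁺] = 7.45×10⁻⁶ mol L⁻¹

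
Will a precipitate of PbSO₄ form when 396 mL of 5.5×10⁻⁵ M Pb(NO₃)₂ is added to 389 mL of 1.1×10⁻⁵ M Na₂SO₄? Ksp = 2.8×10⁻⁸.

After mixing, V = 396 mL + 389 mL = 785 mL.
[Pb²⁺] = (5.5×10⁻⁵)(396)/785 = 2.8×10⁻⁵ M
[SO₄²⁻] = (1.1×10⁻⁵)(389)/785 = 5.5×10⁻⁶ M
Q = [Pb²⁺][SO₄²⁻] = 1.5×10⁻¹⁰
Q < Ksp (1.5×10⁻¹⁰ vs 2.8×10⁻⁸); the solution remains unsaturated and no precipitate forms.

No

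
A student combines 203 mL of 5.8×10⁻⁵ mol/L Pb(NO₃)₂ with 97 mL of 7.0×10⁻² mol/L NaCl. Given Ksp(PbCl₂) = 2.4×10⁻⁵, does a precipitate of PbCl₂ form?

No

Total volume after mixing = 203 + 97 = 300 mL.
[Pb²⁺] = (5.8×10⁻⁵)(203)/300 = 3.9×10⁻⁵ mol/L
[Cl⁻] = (7.0×10⁻²)(97)/300 = 2.3×10⁻² mol/L
Q = [Pb²⁺][Cl⁻]^2 = 2.0×10⁻⁸
Q = 2.0×10⁻⁸ < Ksp = 2.4×10⁻⁵, so the solution is unsaturated and no precipitate forms.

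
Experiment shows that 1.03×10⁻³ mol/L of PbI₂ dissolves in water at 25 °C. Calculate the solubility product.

PbI₂(s) ⇌ Pb²⁺(aq) + 2 I⁻(aq)
For each mole of PbI₂ that dissolves per liter, [Pb²⁺] = s and [I⁻] = 2s; let s denote this solubility.
Ksp = [Pb²⁺][I⁻]^2 = s · (2s)^2 = 4s^3
Ksp = 4 × (1.03×10⁻³)^3 = 4.37×10⁻⁹

Ksp = 4.37×10⁻⁹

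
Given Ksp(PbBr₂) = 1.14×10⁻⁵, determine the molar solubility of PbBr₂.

1.42×10⁻² M

PbBr₂(s) ⇌ Pb²⁺(aq) + 2 Br⁻(aq)
Call the molar solubility s, so that [Pb²⁺] = s and [Br⁻] = 2s.
Ksp = [Pb²⁺][Br⁻]^2 = s · (2s)^2 = 4s^3
4s^3 = 1.14×10⁻⁵  ⇒  s^3 = 2.85×10⁻⁶
s = (2.85×10⁻⁶)^(1/3) = 1.42×10⁻² M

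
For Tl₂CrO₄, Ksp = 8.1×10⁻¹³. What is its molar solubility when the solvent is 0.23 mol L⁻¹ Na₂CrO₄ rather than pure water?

9.4×10⁻⁷ M

Tl₂CrO₄(s) ⇌ 2 Tl⁺(aq) + CrO₄²⁻(aq)
The solution already contains CrO₄²⁻ at 0.23 mol L⁻¹. Let s be the molar solubility of Tl₂CrO₄.
[CrO₄²⁻] ≈ 0.23 mol L⁻¹ (common ion dominates); [Tl⁺] = 2s.
Ksp = [Tl⁺]^2[CrO₄²⁻] = (2s)^2(0.23)
(2s)^2 = 8.1×10⁻¹³ / (0.23) = 3.5×10⁻¹²
s = 9.4×10⁻⁷ mol L⁻¹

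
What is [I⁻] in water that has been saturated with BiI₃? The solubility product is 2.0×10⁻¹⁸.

BiI₃(s) ⇌ Bi³⁺(aq) + 3 I⁻(aq)
If s mol/L of BiI₃ dissolves, [Bi³⁺] = s and [I⁻] = 3s.
Ksp = [Bi³⁺][I⁻]^3 = s · (3s)^3 = 27s^4 = 2.0×10⁻¹⁸
s = 1.6×10⁻⁵ M
[I⁻] = 3s = 4.9×10⁻⁵ M

4.9×10⁻⁵ M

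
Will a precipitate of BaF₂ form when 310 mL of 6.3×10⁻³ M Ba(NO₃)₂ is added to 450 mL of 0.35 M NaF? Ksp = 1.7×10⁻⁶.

After mixing, V = 310 mL + 450 mL = 760 mL.
[Ba²⁺] = (6.3×10⁻³)(310)/760 = 2.6×10⁻³ M
[F⁻] = (0.35)(450)/760 = 0.21 M
Q = [Ba²⁺][F⁻]^2 = 1.1×10⁻⁴
Q = 1.1×10⁻⁴ > Ksp = 1.7×10⁻⁶, so the solution is supersaturated and BaF₂ precipitates.

Yes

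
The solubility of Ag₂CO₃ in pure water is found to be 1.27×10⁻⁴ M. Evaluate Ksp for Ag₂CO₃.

Ksp = 8.19×10⁻¹²

Ag₂CO₃(s) ⇌ 2 Ag⁺(aq) + CO₃²⁻(aq)
For each mole of Ag₂CO₃ that dissolves per liter, [Ag⁺] = 2s and [CO₃²⁻] = s; let s denote this solubility.
Ksp = [Ag⁺]^2[CO₃²⁻] = (2s)^2 · s = 4s^3
Ksp = 4 × (1.27×10⁻⁴)^3 = 8.19×10⁻¹²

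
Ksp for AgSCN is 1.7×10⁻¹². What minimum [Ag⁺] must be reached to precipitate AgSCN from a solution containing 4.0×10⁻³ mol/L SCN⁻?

Each salt precipitates once Q = Ksp for that salt.
AgSCN(s) ⇌ Ag⁺(aq) + SCN⁻(aq)
Ksp = [Ag⁺][SCN⁻] = [Ag⁺](4.0×10⁻³)
[Ag⁺] = 1.7×10⁻¹² / (4.0×10⁻³) = 4.3×10⁻¹⁰
[Ag⁺] = 4.3×10⁻¹⁰ mol/L

4.3×10⁻¹⁰ M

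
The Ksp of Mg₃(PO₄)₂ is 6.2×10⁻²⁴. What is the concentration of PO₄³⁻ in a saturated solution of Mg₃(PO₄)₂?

Mg₃(PO₄)₂(s) ⇌ 3 Mg²⁺(aq) + 2 PO₄³⁻(aq)
With molar solubility s: [Mg²⁺] = 3s, [PO₄³⁻] = 2s.
Ksp = [Mg²⁺]^3[PO₄³⁻]^2 = (3s)^3 · (2s)^2 = 108s^5 = 6.2×10⁻²⁴
s = 8.9×10⁻⁶ mol L⁻¹
[PO₄³⁻] = 2s = 1.8×10⁻⁵ mol L⁻¹

1.8×10⁻⁵ M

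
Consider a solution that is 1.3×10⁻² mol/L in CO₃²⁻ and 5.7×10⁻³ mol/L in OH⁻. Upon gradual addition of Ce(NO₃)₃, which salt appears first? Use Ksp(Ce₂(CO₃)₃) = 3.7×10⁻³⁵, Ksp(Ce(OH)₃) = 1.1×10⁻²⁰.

Each salt precipitates once Q = Ksp for that salt.
For Ce₂(CO₃)₃: [Ce³⁺] = (Ksp/[CO₃²⁻]^3)^(1/2) = 4.1×10⁻¹⁵ mol/L
For Ce(OH)₃: [Ce³⁺] = (Ksp/[OH⁻]^3) = 5.9×10⁻¹⁴ mol/L
Ce₂(CO₃)₃ requires the lower [Ce³⁺], so it precipitates first.

Ce₂(CO₃)₃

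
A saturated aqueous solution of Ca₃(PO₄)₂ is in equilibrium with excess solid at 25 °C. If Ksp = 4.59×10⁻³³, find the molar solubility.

Ca₃(PO₄)₂(s) ⇌ 3 Ca²⁺(aq) + 2 PO₄³⁻(aq)
With molar solubility s: [Ca²⁺] = 3s, [PO₄³⁻] = 2s.
Ksp = [Ca²⁺]^3[PO₄³⁻]^2 = (3s)^3 · (2s)^2 = 108s^5
108s^5 = 4.59×10⁻³³  ⇒  s^5 = 4.25×10⁻³⁵
s = (4.25×10⁻³⁵)^(1/5) = 1.34×10⁻⁷ M

1.34×10⁻⁷ M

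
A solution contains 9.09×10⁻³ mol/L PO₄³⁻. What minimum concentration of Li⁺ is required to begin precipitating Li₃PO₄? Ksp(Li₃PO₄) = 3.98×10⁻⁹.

7.59×10⁻³ M

Precipitation of each salt begins when its ion product equals Ksp.
Li₃PO₄(s) ⇌ 3 Li⁺(aq) + PO₄³⁻(aq)
Ksp = [Li⁺]^3[PO₄³⁻] = [Li⁺]^3(9.09×10⁻³)
[Li⁺]^3 = 3.98×10⁻⁹ / (9.09×10⁻³) = 4.38×10⁻⁷
[Li⁺] = 7.59×10⁻³ mol/L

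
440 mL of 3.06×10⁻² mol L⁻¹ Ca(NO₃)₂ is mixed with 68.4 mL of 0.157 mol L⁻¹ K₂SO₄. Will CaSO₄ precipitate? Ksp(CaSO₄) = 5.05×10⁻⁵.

After mixing, V = 440 mL + 68.4 mL = 508.4 mL.
[Ca²⁺] = (3.06×10⁻²)(440)/508.4 = 2.65×10⁻² mol L⁻¹
[SO₄²⁻] = (0.157)(68.4)/508.4 = 2.11×10⁻² mol L⁻¹
Q = [Ca²⁺][SO₄²⁻] = 5.59×10⁻⁴
Since Q (5.59×10⁻⁴) exceeds Ksp (5.05×10⁻⁵), CaSO₄ will precipitate.

Yes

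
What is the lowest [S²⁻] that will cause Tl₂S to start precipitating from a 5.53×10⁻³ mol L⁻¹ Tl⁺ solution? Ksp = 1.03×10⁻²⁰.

3.37×10⁻¹⁶ M

Precipitation begins when Q = Ksp.
Tl₂S(s) ⇌ 2 Tl⁺(aq) + S²⁻(aq)
Ksp = [Tl⁺]^2[S²⁻] = [S²⁻](5.53×10⁻³)^2
[S²⁻] = 1.03×10⁻²⁰ / (5.53×10⁻³)^2 = 3.37×10⁻¹⁶
[S²⁻] = 3.37×10⁻¹⁶ mol L⁻¹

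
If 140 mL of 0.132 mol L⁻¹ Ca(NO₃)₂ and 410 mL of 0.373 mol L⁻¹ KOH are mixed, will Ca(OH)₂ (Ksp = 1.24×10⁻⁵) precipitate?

Total volume after mixing = 140 + 410 = 550 mL.
[Ca²⁺] = (0.132)(140)/550 = 3.36×10⁻² mol L⁻¹
[OH⁻] = (0.373)(410)/550 = 0.278 mol L⁻¹
Q = [Ca²⁺][OH⁻]^2 = 2.60×10⁻³
Q = 2.60×10⁻³ > Ksp = 1.24×10⁻⁵, so the solution is supersaturated and Ca(OH)₂ precipitates.

Yes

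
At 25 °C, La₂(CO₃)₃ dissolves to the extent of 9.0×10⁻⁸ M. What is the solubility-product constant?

Ksp = 6.4×10⁻³⁴

La₂(CO₃)₃(s) ⇌ 2 La³⁺(aq) + 3 CO₃²⁻(aq)
If s mol/L of La₂(CO₃)₃ dissolves, [La³⁺] = 2s and [CO₃²⁻] = 3s.
Ksp = [La³⁺]^2[CO₃²⁻]^3 = (2s)^2 · (3s)^3 = 108s^5
Ksp = 108 × (9.0×10⁻⁸)^5 = 6.4×10⁻³⁴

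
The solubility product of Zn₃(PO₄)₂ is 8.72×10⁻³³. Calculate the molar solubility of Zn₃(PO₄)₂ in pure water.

1.52×10⁻⁷ M

Zn₃(PO₄)₂(s) ⇌ 3 Zn²⁺(aq) + 2 PO₄³⁻(aq)
For each mole of Zn₃(PO₄)₂ that dissolves per liter, [Zn²⁺] = 3s and [PO₄³⁻] = 2s; let s denote this solubility.
Ksp = [Zn²⁺]^3[PO₄³⁻]^2 = (3s)^3 · (2s)^2 = 108s^5
108s^5 = 8.72×10⁻³³  ⇒  s^5 = 8.07×10⁻³⁵
Taking the 5th root, s = 1.52×10⁻⁷ M.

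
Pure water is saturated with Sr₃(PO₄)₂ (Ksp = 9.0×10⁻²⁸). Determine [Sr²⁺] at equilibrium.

Sr₃(PO₄)₂(s) ⇌ 3 Sr²⁺(aq) + 2 PO₄³⁻(aq)
If s mol/L of Sr₃(PO₄)₂ dissolves, [Sr²⁺] = 3s and [PO₄³⁻] = 2s.
Ksp = [Sr²⁺]^3[PO₄³⁻]^2 = (3s)^3 · (2s)^2 = 108s^5 = 9.0×10⁻²⁸
s = 1.5×10⁻⁶ mol/L
[Sr²⁺] = 3s = 4.6×10⁻⁶ mol/L

4.6×10⁻⁶ M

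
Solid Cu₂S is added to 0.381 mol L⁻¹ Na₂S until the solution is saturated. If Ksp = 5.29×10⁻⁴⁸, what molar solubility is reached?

Cu₂S(s) ⇌ 2 Cu⁺(aq) + S²⁻(aq)
With S²⁻ already at 0.381 mol L⁻¹ and s small, take [S²⁻] ≈ 0.381 mol L⁻¹ and [Cu⁺] = 2s.
Ksp = [Cu⁺]^2[S²⁻] = (2s)^2(0.381)
(2s)^2 = 5.29×10⁻⁴⁸ / (0.381) = 1.39×10⁻⁴⁷
s = 1.86×10⁻²⁴ mol L⁻¹

1.86×10⁻²⁴ M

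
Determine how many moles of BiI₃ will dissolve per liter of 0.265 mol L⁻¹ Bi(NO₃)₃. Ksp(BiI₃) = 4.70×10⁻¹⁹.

4.03×10⁻⁷ M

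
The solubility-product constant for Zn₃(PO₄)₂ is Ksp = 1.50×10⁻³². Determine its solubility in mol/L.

1.69×10⁻⁷ M

Zn₃(PO₄)₂(s) ⇌ 3 Zn²⁺(aq) + 2 PO₄³⁻(aq)
If s mol/L of Zn₃(PO₄)₂ dissolves, [Zn²⁺] = 3s and [PO₄³⁻] = 2s.
Ksp = [Zn²⁺]^3[PO₄³⁻]^2 = (3s)^3 · (2s)^2 = 108s^5
108s^5 = 1.50×10⁻³²  ⇒  s^5 = 1.39×10⁻³⁴
s = 1.69×10⁻⁷ M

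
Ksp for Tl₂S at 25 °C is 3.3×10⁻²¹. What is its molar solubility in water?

9.4×10⁻⁸ M

Tl₂S(s) ⇌ 2 Tl⁺(aq) + S²⁻(aq)
If s mol/L of Tl₂S dissolves, [Tl⁺] = 2s and [S²⁻] = s.
Ksp = [Tl⁺]^2[S²⁻] = (2s)^2 · s = 4s^3
4s^3 = 3.3×10⁻²¹  ⇒  s^3 = 8.3×10⁻²²
Taking the 3rd root, s = 9.4×10⁻⁸ mol L⁻¹.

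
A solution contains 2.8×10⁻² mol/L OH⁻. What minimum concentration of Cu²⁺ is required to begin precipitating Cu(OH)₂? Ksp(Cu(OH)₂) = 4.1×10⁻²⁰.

Precipitation of each salt begins when its ion product equals Ksp.
Cu(OH)₂(s) ⇌ Cu²⁺(aq) + 2 OH⁻(aq)
Ksp = [Cu²⁺][OH⁻]^2 = [Cu²⁺](2.8×10⁻²)^2
[Cu²⁺] = 4.1×10⁻²⁰ / (2.8×10⁻²)^2 = 5.2×10⁻¹⁷
[Cu²⁺] = 5.2×10⁻¹⁷ mol/L

5.2×10⁻¹⁷ M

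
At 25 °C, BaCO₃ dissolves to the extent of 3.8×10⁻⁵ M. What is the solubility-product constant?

Ksp = 1.4×10⁻⁹

BaCO₃(s) ⇌ Ba²⁺(aq) + CO₃²⁻(aq)
For each mole of BaCO₃ that dissolves per liter, [Ba²⁺] = s and [CO₃²⁻] = s; let s denote this solubility.
Ksp = [Ba²⁺][CO₃²⁻] = s · s = s^2
Ksp = (3.8×10⁻⁵)^2 = 1.4×10⁻⁹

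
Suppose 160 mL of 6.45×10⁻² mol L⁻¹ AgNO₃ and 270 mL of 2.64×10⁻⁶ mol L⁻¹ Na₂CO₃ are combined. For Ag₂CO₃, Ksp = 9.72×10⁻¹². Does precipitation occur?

Total volume after mixing = 160 + 270 = 430 mL.
[Ag⁺] = (6.45×10⁻²)(160)/430 = 2.40×10⁻² mol L⁻¹
[CO₃²⁻] = (2.64×10⁻⁶)(270)/430 = 1.66×10⁻⁶ mol L⁻¹
Q = [Ag⁺]^2[CO₃²⁻] = 9.55×10⁻¹⁰
Q = 9.55×10⁻¹⁰ > Ksp = 9.72×10⁻¹², so the solution is supersaturated and Ag₂CO₃ precipitates.

Yes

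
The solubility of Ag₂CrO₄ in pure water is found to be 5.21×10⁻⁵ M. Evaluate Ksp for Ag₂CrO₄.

Ag₂CrO₄(s) ⇌ 2 Ag⁺(aq) + CrO₄²⁻(aq)
Let s be the molar solubility. Then [Ag⁺] = 2s and [CrO₄²⁻] = s.
Ksp = [Ag⁺]^2[CrO₄²⁻] = (2s)^2 · s = 4s^3
Ksp = 4 × (5.21×10⁻⁵)^3 = 5.66×10⁻¹³

Ksp = 5.66×10⁻¹³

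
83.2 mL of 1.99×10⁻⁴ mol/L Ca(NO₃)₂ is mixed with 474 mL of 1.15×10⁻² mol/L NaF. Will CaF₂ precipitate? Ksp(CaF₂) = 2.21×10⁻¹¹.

After mixing, V = 83.2 mL + 474 mL = 557.2 mL.
[Ca²⁺] = (1.99×10⁻⁴)(83.2)/557.2 = 2.97×10⁻⁵ mol/L
[F⁻] = (1.15×10⁻²)(474)/557.2 = 9.78×10⁻³ mol/L
Q = [Ca²⁺][F⁻]^2 = 2.84×10⁻⁹
Since Q (2.84×10⁻⁹) exceeds Ksp (2.21×10⁻¹¹), CaF₂ will precipitate.

Yes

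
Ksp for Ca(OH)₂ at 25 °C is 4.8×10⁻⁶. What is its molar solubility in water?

Ca(OH)₂(s) ⇌ Ca²⁺(aq) + 2 OH⁻(aq)
Let s be the molar solubility. Then [Ca²⁺] = s and [OH⁻] = 2s.
Ksp = [Ca²⁺][OH⁻]^2 = s · (2s)^2 = 4s^3
4s^3 = 4.8×10⁻⁶  ⇒  s^3 = 1.2×10⁻⁶
Taking the 3rd root, s = 1.1×10⁻² mol L⁻¹.

1.1×10⁻² M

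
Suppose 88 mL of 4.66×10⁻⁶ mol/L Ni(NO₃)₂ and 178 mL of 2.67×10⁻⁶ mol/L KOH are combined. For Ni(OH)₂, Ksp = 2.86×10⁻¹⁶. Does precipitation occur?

No

Total volume after mixing = 88 + 178 = 266 mL.
[Ni²⁺] = (4.66×10⁻⁶)(88)/266 = 1.54×10⁻⁶ mol/L
[OH⁻] = (2.67×10⁻⁶)(178)/266 = 1.79×10⁻⁶ mol/L
Q = [Ni²⁺][OH⁻]^2 = 4.92×10⁻¹⁸
Since Q (4.92×10⁻¹⁸) is less than Ksp (2.86×10⁻¹⁶), no Ni(OH)₂ precipitates.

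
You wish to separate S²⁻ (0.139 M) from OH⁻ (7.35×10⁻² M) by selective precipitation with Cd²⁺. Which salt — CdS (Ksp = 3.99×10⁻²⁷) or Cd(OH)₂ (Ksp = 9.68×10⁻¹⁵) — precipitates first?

CdS

Each salt precipitates once Q = Ksp for that salt.
For CdS: [Cd²⁺] = (Ksp/[S²⁻]) = 2.87×10⁻²⁶ M
For Cd(OH)₂: [Cd²⁺] = (Ksp/[OH⁻]^2) = 1.79×10⁻¹² M
CdS requires the lower [Cd²⁺], so it precipitates first.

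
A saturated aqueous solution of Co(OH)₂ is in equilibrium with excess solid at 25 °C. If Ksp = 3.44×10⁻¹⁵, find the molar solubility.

9.51×10⁻⁶ M

Co(OH)₂(s) ⇌ Co²⁺(aq) + 2 OH⁻(aq)
For each mole of Co(OH)₂ that dissolves per liter, [Co²⁺] = s and [OH⁻] = 2s; let s denote this solubility.
Ksp = [Co²⁺][OH⁻]^2 = s · (2s)^2 = 4s^3
4s^3 = 3.44×10⁻¹⁵  ⇒  s^3 = 8.60×10⁻¹⁶
Taking the 3rd root, s = 9.51×10⁻⁶ M.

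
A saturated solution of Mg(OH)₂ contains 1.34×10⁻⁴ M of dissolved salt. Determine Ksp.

Ksp = 9.62×10⁻¹²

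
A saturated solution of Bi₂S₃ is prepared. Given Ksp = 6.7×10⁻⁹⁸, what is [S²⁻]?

Bi₂S₃(s) ⇌ 2 Bi³⁺(aq) + 3 S²⁻(aq)
Let s be the molar solubility. Then [Bi³⁺] = 2s and [S²⁻] = 3s.
Ksp = [Bi³⁺]^2[S²⁻]^3 = (2s)^2 · (3s)^3 = 108s^5 = 6.7×10⁻⁹⁸
s = 1.4×10⁻²⁰ mol/L
[S²⁻] = 3s = 4.3×10⁻²⁰ mol/L

4.3×10⁻²⁰ M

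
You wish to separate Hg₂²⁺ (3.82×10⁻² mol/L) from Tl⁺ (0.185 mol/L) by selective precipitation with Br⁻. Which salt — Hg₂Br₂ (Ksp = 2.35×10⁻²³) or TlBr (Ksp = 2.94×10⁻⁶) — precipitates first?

Hg₂Br₂

Precipitation of each salt begins when its ion product equals Ksp.
For Hg₂Br₂: [Br⁻] = (Ksp/[Hg₂²⁺])^(1/2) = 2.48×10⁻¹¹ mol/L
For TlBr: [Br⁻] = (Ksp/[Tl⁺]) = 1.59×10⁻⁵ mol/L
Hg₂Br₂ requires the lower [Br⁻], so it precipitates first.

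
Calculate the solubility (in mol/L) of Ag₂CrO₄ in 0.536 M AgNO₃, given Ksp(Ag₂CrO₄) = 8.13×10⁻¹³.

Ag₂CrO₄(s) ⇌ 2 Ag⁺(aq) + CrO₄²⁻(aq)
With Ag⁺ already at 0.536 M and s small, take [Ag⁺] ≈ 0.536 M and [CrO₄²⁻] = s.
Ksp = [Ag⁺]^2[CrO₄²⁻] = (0.536)^2s
s = 8.13×10⁻¹³ / (0.536)^2 = 2.83×10⁻¹²
s = 2.83×10⁻¹² M

2.83×10⁻¹² M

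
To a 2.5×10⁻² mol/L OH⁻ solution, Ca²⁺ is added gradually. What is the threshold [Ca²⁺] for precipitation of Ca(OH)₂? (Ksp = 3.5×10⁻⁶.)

5.6×10⁻³ M

Precipitation of each salt begins when its ion product equals Ksp.
Ca(OH)₂(s) ⇌ Ca²⁺(aq) + 2 OH⁻(aq)
Ksp = [Ca²⁺][OH⁻]^2 = [Ca²⁺](2.5×10⁻²)^2
[Ca²⁺] = 3.5×10⁻⁶ / (2.5×10⁻²)^2 = 5.6×10⁻³
[Ca²⁺] = 5.6×10⁻³ mol/L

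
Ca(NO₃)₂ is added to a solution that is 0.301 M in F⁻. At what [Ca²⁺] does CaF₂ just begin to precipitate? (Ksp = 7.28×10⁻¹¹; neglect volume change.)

The threshold for precipitation is Q = Ksp.
CaF₂(s) ⇌ Ca²⁺(aq) + 2 F⁻(aq)
Ksp = [Ca²⁺][F⁻]^2 = [Ca²⁺](0.301)^2
[Ca²⁺] = 7.28×10⁻¹¹ / (0.301)^2 = 8.04×10⁻¹⁰
[Ca²⁺] = 8.04×10⁻¹⁰ M

8.04×10⁻¹⁰ M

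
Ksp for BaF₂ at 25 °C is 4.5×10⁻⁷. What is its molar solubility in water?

4.8×10⁻³ M

BaF₂(s) ⇌ Ba²⁺(aq) + 2 F⁻(aq)
Call the molar solubility s, so that [Ba²⁺] = s and [F⁻] = 2s.
Ksp = [Ba²⁺][F⁻]^2 = s · (2s)^2 = 4s^3
4s^3 = 4.5×10⁻⁷  ⇒  s^3 = 1.1×10⁻⁷
s = 4.8×10⁻³ mol/L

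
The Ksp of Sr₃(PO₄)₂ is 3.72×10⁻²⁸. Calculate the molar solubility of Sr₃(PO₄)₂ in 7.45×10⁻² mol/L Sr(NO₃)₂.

4.74×10⁻¹³ M

Sr₃(PO₄)₂(s) ⇌ 3 Sr²⁺(aq) + 2 PO₄³⁻(aq)
Let s be the solubility of Sr₃(PO₄)₂ here. The common ion gives [Sr²⁺] ≈ 7.45×10⁻² mol/L, and [PO₄³⁻] = 2s.
Ksp = [Sr²⁺]^3[PO₄³⁻]^2 = (7.45×10⁻²)^3(2s)^2
(2s)^2 = 3.72×10⁻²⁸ / (7.45×10⁻²)^3 = 9.00×10⁻²⁵
s = 4.74×10⁻¹³ mol/L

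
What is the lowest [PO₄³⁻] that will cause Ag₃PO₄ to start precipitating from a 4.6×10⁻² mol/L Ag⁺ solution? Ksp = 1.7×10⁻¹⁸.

1.7×10⁻¹⁴ M

The threshold for precipitation is Q = Ksp.
Ag₃PO₄(s) ⇌ 3 Ag⁺(aq) + PO₄³⁻(aq)
Ksp = [Ag⁺]^3[PO₄³⁻] = [PO₄³⁻](4.6×10⁻²)^3
[PO₄³⁻] = 1.7×10⁻¹⁸ / (4.6×10⁻²)^3 = 1.7×10⁻¹⁴
[PO₄³⁻] = 1.7×10⁻¹⁴ mol/L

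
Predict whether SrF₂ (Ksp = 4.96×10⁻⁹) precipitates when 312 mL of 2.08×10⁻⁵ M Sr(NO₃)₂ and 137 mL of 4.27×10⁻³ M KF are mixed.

The combined volume is 449 mL.
[Sr²⁺] = (2.08×10⁻⁵)(312)/449 = 1.45×10⁻⁵ M
[F⁻] = (4.27×10⁻³)(137)/449 = 1.30×10⁻³ M
Q = [Sr²⁺][F⁻]^2 = 2.45×10⁻¹¹
Q < Ksp (2.45×10⁻¹¹ vs 4.96×10⁻⁹); the solution remains unsaturated and no precipitate forms.

No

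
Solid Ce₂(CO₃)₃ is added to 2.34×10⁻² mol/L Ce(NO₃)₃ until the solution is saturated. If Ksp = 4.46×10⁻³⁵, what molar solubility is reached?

1.44×10⁻¹¹ M

Ce₂(CO₃)₃(s) ⇌ 2 Ce³⁺(aq) + 3 CO₃²⁻(aq)
Ce³⁺ is already present at 2.34×10⁻² mol/L. If s mol/L of Ce₂(CO₃)₃ dissolves, [CO₃²⁻] = 3s while [Ce³⁺] ≈ 2.34×10⁻² mol/L.
Ksp = [Ce³⁺]^2[CO₃²⁻]^3 = (2.34×10⁻²)^2(3s)^3
(3s)^3 = 4.46×10⁻³⁵ / (2.34×10⁻²)^2 = 8.15×10⁻³²
s = 1.44×10⁻¹¹ mol/L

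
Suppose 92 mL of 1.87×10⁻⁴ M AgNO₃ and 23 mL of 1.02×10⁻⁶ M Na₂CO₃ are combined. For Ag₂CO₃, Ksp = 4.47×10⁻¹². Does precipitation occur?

No

The combined volume is 115 mL.
[Ag⁺] = (1.87×10⁻⁴)(92)/115 = 1.50×10⁻⁴ M
[CO₃²⁻] = (1.02×10⁻⁶)(23)/115 = 2.04×10⁻⁷ M
Q = [Ag⁺]^2[CO₃²⁻] = 4.57×10⁻¹⁵
Q = 4.57×10⁻¹⁵ < Ksp = 4.47×10⁻¹², so the solution is unsaturated and no precipitate forms.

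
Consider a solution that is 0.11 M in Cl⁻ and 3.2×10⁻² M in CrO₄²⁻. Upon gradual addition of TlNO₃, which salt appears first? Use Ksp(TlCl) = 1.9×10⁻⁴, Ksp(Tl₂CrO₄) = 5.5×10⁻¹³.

Each salt precipitates once Q = Ksp for that salt.
For TlCl: [Tl⁺] = (Ksp/[Cl⁻]) = 1.7×10⁻³ M
For Tl₂CrO₄: [Tl⁺] = (Ksp/[CrO₄²⁻])^(1/2) = 4.1×10⁻⁶ M
Since Tl₂CrO₄ needs less Tl⁺ to reach saturation, it precipitates first.

Tl₂CrO₄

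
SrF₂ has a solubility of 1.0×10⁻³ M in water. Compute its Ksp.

SrF₂(s) ⇌ Sr²⁺(aq) + 2 F⁻(aq)
For each mole of SrF₂ that dissolves per liter, [Sr²⁺] = s and [F⁻] = 2s; let s denote this solubility.
Ksp = [Sr²⁺][F⁻]^2 = s · (2s)^2 = 4s^3
Ksp = 4 × (1.0×10⁻³)^3 = 4.0×10⁻⁹

Ksp = 4.0×10⁻⁹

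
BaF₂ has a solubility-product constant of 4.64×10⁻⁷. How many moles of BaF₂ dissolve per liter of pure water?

4.88×10⁻³ M

BaF₂(s) ⇌ Ba²⁺(aq) + 2 F⁻(aq)
Let s be the molar solubility. Then [Ba²⁺] = s and [F⁻] = 2s.
Ksp = [Ba²⁺][F⁻]^2 = s · (2s)^2 = 4s^3
4s^3 = 4.64×10⁻⁷  ⇒  s^3 = 1.16×10⁻⁷
s = 4.88×10⁻³ M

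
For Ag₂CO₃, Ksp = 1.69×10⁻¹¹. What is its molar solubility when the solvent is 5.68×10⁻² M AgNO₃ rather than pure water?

Ag₂CO₃(s) ⇌ 2 Ag⁺(aq) + CO₃²⁻(aq)
The solution already contains Ag⁺ at 5.68×10⁻² M. Let s be the molar solubility of Ag₂CO₃.
[Ag⁺] ≈ 5.68×10⁻² M (common ion dominates); [CO₃²⁻] = s.
Ksp = [Ag⁺]^2[CO₃²⁻] = (5.68×10⁻²)^2s
s = 1.69×10⁻¹¹ / (5.68×10⁻²)^2 = 5.24×10⁻⁹
s = 5.24×10⁻⁹ M

5.24×10⁻⁹ M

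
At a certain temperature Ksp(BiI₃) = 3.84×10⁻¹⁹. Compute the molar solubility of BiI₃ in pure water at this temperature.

BiI₃(s) ⇌ Bi³⁺(aq) + 3 I⁻(aq)
Let s be the molar solubility. Then [Bi³⁺] = s and [I⁻] = 3s.
Ksp = [Bi³⁺][I⁻]^3 = s · (3s)^3 = 27s^4
27s^4 = 3.84×10⁻¹⁹  ⇒  s^4 = 1.42×10⁻²⁰
Taking the 4th root, s = 1.09×10⁻⁵ M.

1.09×10⁻⁵ M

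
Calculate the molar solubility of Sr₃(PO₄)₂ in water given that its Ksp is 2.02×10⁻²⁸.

1.13×10⁻⁶ M

Sr₃(PO₄)₂(s) ⇌ 3 Sr²⁺(aq) + 2 PO₄³⁻(aq)
For each mole of Sr₃(PO₄)₂ that dissolves per liter, [Sr²⁺] = 3s and [PO₄³⁻] = 2s; let s denote this solubility.
Ksp = [Sr²⁺]^3[PO₄³⁻]^2 = (3s)^3 · (2s)^2 = 108s^5
108s^5 = 2.02×10⁻²⁸  ⇒  s^5 = 1.87×10⁻³⁰
s = 1.13×10⁻⁶ mol/L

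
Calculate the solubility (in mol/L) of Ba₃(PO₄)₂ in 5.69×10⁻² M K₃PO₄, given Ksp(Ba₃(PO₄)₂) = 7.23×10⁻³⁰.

4.36×10⁻¹⁰ M

Ba₃(PO₄)₂(s) ⇌ 3 Ba²⁺(aq) + 2 PO₄³⁻(aq)
The solution already contains PO₄³⁻ at 5.69×10⁻² M. Let s be the molar solubility of Ba₃(PO₄)₂.
[PO₄³⁻] ≈ 5.69×10⁻² M (common ion dominates); [Ba²⁺] = 3s.
Ksp = [Ba²⁺]^3[PO₄³⁻]^2 = (3s)^3(5.69×10⁻²)^2
(3s)^3 = 7.23×10⁻³⁰ / (5.69×10⁻²)^2 = 2.23×10⁻²⁷
s = 4.36×10⁻¹⁰ M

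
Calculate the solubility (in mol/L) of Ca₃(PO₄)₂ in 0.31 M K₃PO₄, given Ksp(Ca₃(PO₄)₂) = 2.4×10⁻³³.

9.7×10⁻¹² M

Ca₃(PO₄)₂(s) ⇌ 3 Ca²⁺(aq) + 2 PO₄³⁻(aq)
PO₄³⁻ is already present at 0.31 M. If s mol/L of Ca₃(PO₄)₂ dissolves, [Ca²⁺] = 3s while [PO₄³⁻] ≈ 0.31 M.
Ksp = [Ca²⁺]^3[PO₄³⁻]^2 = (3s)^3(0.31)^2
(3s)^3 = 2.4×10⁻³³ / (0.31)^2 = 2.5×10⁻³²
s = 9.7×10⁻¹² M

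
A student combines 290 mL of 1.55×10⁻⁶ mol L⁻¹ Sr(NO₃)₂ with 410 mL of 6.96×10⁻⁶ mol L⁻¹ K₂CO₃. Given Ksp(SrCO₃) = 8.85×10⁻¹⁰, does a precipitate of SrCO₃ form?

After mixing, V = 290 mL + 410 mL = 700 mL.
[Sr²⁺] = (1.55×10⁻⁶)(290)/700 = 6.42×10⁻⁷ mol L⁻¹
[CO₃²⁻] = (6.96×10⁻⁶)(410)/700 = 4.08×10⁻⁶ mol L⁻¹
Q = [Sr²⁺][CO₃²⁻] = 2.62×10⁻¹²
Q < Ksp (2.62×10⁻¹² vs 8.85×10⁻¹⁰); the solution remains unsaturated and no precipitate forms.

No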